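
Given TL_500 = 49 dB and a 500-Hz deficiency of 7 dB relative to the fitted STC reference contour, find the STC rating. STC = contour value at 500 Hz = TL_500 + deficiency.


By ASTM E413, STC = value of the fitted reference contour at 500 Hz.
Contour value at 500 Hz = TL_500 + deficiency = 49 + 7 = 56
STC = 56


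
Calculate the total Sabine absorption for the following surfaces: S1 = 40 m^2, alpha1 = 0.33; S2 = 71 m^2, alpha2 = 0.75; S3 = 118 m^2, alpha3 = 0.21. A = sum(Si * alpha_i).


40 * 0.33 = 13.2
71 * 0.75 = 53.25
118 * 0.21 = 24.78
A_total = 13.2 + 53.25 + 24.78 = 91.23 m^2


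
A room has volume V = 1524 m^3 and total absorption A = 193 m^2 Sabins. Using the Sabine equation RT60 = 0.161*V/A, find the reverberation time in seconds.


RT60 = 0.161 * 1524 / 193 = 1.2713 s


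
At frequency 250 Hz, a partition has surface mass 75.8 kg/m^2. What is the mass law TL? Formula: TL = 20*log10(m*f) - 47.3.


m * f = 75.8 * 250 = 18950
20*log10(18950) = 85.5522 dB
TL = 85.5522 - 47.3 = 38.252 dB


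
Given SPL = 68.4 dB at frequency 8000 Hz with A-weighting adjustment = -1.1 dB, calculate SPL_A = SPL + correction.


A-weighting table: 8000 Hz -> -1.1 dB correction
SPL_A = SPL + correction = 68.4 + (-1.1) = 67.3 dBA


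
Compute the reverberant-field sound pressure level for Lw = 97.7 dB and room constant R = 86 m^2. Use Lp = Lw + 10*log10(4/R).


4/R = 4/86 = 0.0465116
Lp = 97.7 + 10*log10(0.0465116) = 84.376 dB


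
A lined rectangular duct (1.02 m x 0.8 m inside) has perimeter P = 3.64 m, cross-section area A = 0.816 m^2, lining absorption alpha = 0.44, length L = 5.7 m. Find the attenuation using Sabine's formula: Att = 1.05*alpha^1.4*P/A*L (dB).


alpha^1.4 = 0.44^1.4 = 0.316835
Attenuation rate = 1.05 * alpha^1.4 * P / A
= 1.05 * 0.316835 * 3.64 / 0.816 = 1.484 dB/m
Total Att = 1.484 * 5.7 = 8.4588 dB


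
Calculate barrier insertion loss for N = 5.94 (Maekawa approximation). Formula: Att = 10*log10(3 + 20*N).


3 + 20*N = 3 + 20*5.94 = 121.8
Att = 10*log10(121.8) = 20.856 dB


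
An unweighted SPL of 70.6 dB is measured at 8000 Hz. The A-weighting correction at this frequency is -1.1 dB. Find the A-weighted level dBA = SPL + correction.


A-weighting table: 8000 Hz -> -1.1 dB correction
SPL_A = SPL + correction = 70.6 + (-1.1) = 69.5 dBA


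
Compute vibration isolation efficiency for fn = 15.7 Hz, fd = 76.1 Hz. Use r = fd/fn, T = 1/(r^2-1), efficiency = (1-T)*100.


r = 76.1 / 15.7 = 4.84713
r^2 - 1 = 4.84713^2 - 1 = 22.4947
T = 1/22.4947 = 0.0444549
Efficiency = (1 - 0.0444549)*100 = 95.555 %


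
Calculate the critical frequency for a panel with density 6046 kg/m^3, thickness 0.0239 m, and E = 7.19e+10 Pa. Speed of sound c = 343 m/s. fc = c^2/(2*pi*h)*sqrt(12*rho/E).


12*rho/E = 12*6046/7.19e+10 = 1.00907e-06
sqrt(12*rho/E) = sqrt(1.00907e-06) = 0.00100452
c^2/(2*pi*h) = 343^2/(2*pi*0.0239) = 783449
fc = 783449 * 0.00100452 = 786.99 Hz


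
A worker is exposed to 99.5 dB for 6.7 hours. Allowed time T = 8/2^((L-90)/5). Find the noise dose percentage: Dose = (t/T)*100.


T_allowed = 8 / 2^((99.5 - 90)/5) = 2.14355 hr
Dose = 6.7 / 2.14355 * 100 = 312.57 %


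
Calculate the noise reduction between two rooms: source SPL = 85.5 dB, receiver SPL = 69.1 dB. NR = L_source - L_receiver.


NR = L_source - L_receiver (difference between source and receiving room levels)
NR = 85.5 - 69.1 = 16.4 dB


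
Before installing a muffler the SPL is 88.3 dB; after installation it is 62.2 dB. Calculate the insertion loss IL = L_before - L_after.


Insertion loss = SPL without muffler - SPL with muffler
IL = 88.3 - 62.2 = 26.1 dB


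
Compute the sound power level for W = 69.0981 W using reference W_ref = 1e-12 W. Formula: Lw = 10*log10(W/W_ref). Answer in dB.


W / W_ref = 69.0981 / 1e-12 = 6.90981e+13
Lw = 10 * log10(6.90981e+13) = 138.39 dB


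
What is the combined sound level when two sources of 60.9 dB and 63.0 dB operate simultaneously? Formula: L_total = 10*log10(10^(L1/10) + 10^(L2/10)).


10^(60.9/10) = 1.23027e+06
10^(63.0/10) = 1.99526e+06
Sum = 1.23027e+06 + 1.99526e+06 = 3.22553e+06
L_total = 10*log10(3.22553e+06) = 65.086 dB


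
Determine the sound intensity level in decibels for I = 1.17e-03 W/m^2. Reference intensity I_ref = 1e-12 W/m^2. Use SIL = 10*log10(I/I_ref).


I / I_ref = 1.17e-03 / 1e-12 = 1.17e+09
SIL = 10 * log10(1.17e+09) = 90.682 dB


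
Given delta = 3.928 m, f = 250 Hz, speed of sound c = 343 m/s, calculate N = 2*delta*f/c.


N = 2*delta*f/c = 2*delta/lambda, where lambda = c/f
lambda = 343 / 250 = 1.372 m
N = 2 * 3.928 / 1.372 = 5.7259


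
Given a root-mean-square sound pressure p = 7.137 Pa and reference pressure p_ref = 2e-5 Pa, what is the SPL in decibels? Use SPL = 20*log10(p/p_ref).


p / p_ref = 7.137 / 2e-5 = 356850
SPL = 20 * log10(356850) = 111.05 dB


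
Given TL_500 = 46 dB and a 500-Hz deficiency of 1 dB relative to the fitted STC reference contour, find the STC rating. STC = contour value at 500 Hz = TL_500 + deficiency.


By ASTM E413, STC = value of the fitted reference contour at 500 Hz.
Contour value at 500 Hz = TL_500 + deficiency = 46 + 1 = 47
STC = 47


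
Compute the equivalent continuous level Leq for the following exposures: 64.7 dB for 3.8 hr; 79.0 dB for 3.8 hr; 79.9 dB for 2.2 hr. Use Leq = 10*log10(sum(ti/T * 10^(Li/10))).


T_total = 3.8 + 3.8 + 2.2 = 9.8 hr
(3.8/9.8) * 10^(64.7/10) = 1.14435e+06
(3.8/9.8) * 10^(79.0/10) = 3.08005e+07
(2.2/9.8) * 10^(79.9/10) = 2.1938e+07
Sum = 1.14435e+06 + 3.08005e+07 + 2.1938e+07 = 5.38828e+07
Leq = 10*log10(5.38828e+07) = 77.315 dB


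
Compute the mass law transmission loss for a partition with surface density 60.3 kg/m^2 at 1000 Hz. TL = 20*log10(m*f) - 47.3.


m * f = 60.3 * 1000 = 60300
20*log10(60300) = 95.6063 dB
TL = 95.6063 - 47.3 = 48.306 dB


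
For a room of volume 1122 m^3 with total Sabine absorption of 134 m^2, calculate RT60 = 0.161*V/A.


RT60 = 0.161 * 1122 / 134 = 1.3481 s


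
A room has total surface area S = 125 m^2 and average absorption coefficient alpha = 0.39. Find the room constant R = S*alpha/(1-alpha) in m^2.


R = 125 * 0.39 / (1 - 0.39) = 79.918 m^2


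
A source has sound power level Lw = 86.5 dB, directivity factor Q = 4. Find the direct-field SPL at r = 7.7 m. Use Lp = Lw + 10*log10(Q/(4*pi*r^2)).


4*pi*r^2 = 4*pi*7.7^2 = 745.06 m^2
Q / (4*pi*r^2) = 4 / 745.06 = 0.0053687
Lp = 86.5 + 10*log10(0.0053687) = 63.799 dB


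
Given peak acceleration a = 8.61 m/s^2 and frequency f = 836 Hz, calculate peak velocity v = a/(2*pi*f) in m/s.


omega = 2*pi*f = 2*pi*836 = 5252.74 rad/s
v = a / omega = 8.61 / 5252.74 = 0.0016391 m/s


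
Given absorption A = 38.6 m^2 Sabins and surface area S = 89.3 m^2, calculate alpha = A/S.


Absorption coefficient = absorbed power / incident power
alpha = A / S = 38.6 / 89.3 = 0.43225


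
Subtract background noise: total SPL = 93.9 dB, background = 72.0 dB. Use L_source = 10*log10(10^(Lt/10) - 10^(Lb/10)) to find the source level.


10^(93.9/10) = 2.45471e+09
10^(72.0/10) = 1.58489e+07
Difference = 2.45471e+09 - 1.58489e+07 = 2.43886e+09
L_source = 10*log10(2.43886e+09) = 93.872 dB


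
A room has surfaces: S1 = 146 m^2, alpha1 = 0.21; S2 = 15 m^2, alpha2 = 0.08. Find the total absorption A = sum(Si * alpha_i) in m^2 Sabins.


146 * 0.21 = 30.66
15 * 0.08 = 1.2
A_total = 30.66 + 1.2 = 31.86 m^2


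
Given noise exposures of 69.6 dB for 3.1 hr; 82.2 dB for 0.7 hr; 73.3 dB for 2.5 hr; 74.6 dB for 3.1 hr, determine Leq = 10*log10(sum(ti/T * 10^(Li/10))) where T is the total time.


T_total = 3.1 + 0.7 + 2.5 + 3.1 = 9.4 hr
(3.1/9.4) * 10^(69.6/10) = 3.0077e+06
(0.7/9.4) * 10^(82.2/10) = 1.23586e+07
(2.5/9.4) * 10^(73.3/10) = 5.68607e+06
(3.1/9.4) * 10^(74.6/10) = 9.51117e+06
Sum = 3.0077e+06 + 1.23586e+07 + 5.68607e+06 + 9.51117e+06 = 3.05635e+07
Leq = 10*log10(3.05635e+07) = 74.852 dB


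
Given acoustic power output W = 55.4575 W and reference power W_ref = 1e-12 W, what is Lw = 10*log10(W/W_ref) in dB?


W / W_ref = 55.4575 / 1e-12 = 5.54575e+13
Lw = 10 * log10(5.54575e+13) = 137.44 dB


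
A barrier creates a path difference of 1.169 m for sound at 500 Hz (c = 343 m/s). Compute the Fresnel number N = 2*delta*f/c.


N = 2*delta*f/c = 2*delta/lambda, where lambda = c/f
lambda = 343 / 500 = 0.686 m
N = 2 * 1.169 / 0.686 = 3.4082


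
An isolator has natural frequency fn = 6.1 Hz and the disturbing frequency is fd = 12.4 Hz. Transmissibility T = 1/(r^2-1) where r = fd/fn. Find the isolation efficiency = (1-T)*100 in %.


r = 12.4 / 6.1 = 2.03279
r^2 - 1 = 2.03279^2 - 1 = 3.13224
T = 1/3.13224 = 0.31926
Efficiency = (1 - 0.31926)*100 = 68.074 %


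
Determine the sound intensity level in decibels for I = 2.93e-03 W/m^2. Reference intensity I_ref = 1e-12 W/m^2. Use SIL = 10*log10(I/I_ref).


I / I_ref = 2.93e-03 / 1e-12 = 2.93e+09
SIL = 10 * log10(2.93e+09) = 94.669 dB


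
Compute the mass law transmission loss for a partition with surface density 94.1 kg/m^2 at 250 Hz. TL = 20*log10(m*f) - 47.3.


m * f = 94.1 * 250 = 23525
20*log10(23525) = 87.4306 dB
TL = 87.4306 - 47.3 = 40.131 dB


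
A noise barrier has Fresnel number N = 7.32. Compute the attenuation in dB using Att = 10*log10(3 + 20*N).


3 + 20*N = 3 + 20*7.32 = 149.4
Att = 10*log10(149.4) = 21.744 dB


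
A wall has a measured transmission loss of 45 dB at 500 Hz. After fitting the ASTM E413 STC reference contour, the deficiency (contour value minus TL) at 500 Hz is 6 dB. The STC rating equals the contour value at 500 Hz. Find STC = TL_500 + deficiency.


By ASTM E413, STC = value of the fitted reference contour at 500 Hz.
Contour value at 500 Hz = TL_500 + deficiency = 45 + 6 = 51
STC = 51


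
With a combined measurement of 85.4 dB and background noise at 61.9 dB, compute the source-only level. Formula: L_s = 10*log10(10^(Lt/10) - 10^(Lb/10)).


10^(85.4/10) = 3.46737e+08
10^(61.9/10) = 1.54882e+06
Difference = 3.46737e+08 - 1.54882e+06 = 3.45188e+08
L_source = 10*log10(3.45188e+08) = 85.381 dB


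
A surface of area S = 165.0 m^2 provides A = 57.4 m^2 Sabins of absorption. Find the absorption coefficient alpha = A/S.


Absorption coefficient = absorbed power / incident power
alpha = A / S = 57.4 / 165.0 = 0.34788


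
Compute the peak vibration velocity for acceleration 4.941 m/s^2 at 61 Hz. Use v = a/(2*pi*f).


omega = 2*pi*f = 2*pi*61 = 383.274 rad/s
v = a / omega = 4.941 / 383.274 = 0.012892 m/s


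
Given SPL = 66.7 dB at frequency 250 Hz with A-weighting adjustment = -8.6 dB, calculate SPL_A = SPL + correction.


A-weighting table: 250 Hz -> -8.6 dB correction
SPL_A = SPL + correction = 66.7 + (-8.6) = 58.1 dBA


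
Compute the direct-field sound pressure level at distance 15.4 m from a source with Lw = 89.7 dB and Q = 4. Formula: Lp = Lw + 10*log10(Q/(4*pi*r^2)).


4*pi*r^2 = 4*pi*15.4^2 = 2980.24 m^2
Q / (4*pi*r^2) = 4 / 2980.24 = 0.00134217
Lp = 89.7 + 10*log10(0.00134217) = 60.978 dB


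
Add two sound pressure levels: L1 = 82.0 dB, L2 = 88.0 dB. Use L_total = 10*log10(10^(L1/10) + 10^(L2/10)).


10^(82.0/10) = 1.58489e+08
10^(88.0/10) = 6.30957e+08
Sum = 1.58489e+08 + 6.30957e+08 = 7.89446e+08
L_total = 10*log10(7.89446e+08) = 88.973 dB


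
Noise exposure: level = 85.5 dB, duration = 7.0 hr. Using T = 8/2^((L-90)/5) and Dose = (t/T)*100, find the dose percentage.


T_allowed = 8 / 2^((85.5 - 90)/5) = 14.9285 hr
Dose = 7.0 / 14.9285 * 100 = 46.89 %


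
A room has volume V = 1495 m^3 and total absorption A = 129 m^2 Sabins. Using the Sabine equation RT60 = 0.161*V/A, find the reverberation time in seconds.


RT60 = 0.161 * 1495 / 129 = 1.8659 s


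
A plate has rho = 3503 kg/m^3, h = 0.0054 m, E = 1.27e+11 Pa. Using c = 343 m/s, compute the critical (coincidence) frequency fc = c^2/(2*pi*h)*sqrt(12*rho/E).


12*rho/E = 12*3503/1.27e+11 = 3.30992e-07
sqrt(12*rho/E) = sqrt(3.30992e-07) = 0.000575319
c^2/(2*pi*h) = 343^2/(2*pi*0.0054) = 3.46749e+06
fc = 3.46749e+06 * 0.000575319 = 1994.9 Hz


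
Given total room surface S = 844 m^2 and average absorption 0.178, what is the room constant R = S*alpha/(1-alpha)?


R = 844 * 0.178 / (1 - 0.178) = 182.76 m^2


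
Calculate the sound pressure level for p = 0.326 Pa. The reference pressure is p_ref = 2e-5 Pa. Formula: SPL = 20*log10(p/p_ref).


p / p_ref = 0.326 / 2e-5 = 16300
SPL = 20 * log10(16300) = 84.244 dB


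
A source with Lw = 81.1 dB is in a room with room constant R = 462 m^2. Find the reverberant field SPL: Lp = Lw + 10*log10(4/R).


4/R = 4/462 = 0.00865801
Lp = 81.1 + 10*log10(0.00865801) = 60.474 dB


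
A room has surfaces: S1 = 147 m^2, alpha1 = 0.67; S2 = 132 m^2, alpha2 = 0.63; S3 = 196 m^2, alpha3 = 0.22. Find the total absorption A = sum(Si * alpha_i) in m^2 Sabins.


147 * 0.67 = 98.49
132 * 0.63 = 83.16
196 * 0.22 = 43.12
A_total = 98.49 + 83.16 + 43.12 = 224.77 m^2


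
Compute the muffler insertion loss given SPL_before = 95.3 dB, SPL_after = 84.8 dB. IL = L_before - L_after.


Insertion loss = SPL without muffler - SPL with muffler
IL = 95.3 - 84.8 = 10.5 dB


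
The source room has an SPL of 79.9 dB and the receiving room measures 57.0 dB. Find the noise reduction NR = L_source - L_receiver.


NR = L_source - L_receiver (difference between source and receiving room levels)
NR = 79.9 - 57.0 = 22.9 dB


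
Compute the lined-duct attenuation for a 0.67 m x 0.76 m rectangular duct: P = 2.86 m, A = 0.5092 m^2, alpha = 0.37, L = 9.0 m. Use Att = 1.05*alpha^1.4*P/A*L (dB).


alpha^1.4 = 0.37^1.4 = 0.248589
Attenuation rate = 1.05 * alpha^1.4 * P / A
= 1.05 * 0.248589 * 2.86 / 0.5092 = 1.46605 dB/m
Total Att = 1.46605 * 9.0 = 13.194 dB


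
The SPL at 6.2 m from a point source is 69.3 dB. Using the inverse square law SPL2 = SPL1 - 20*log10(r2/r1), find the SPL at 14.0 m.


r2/r1 = 14.0/6.2 = 2.25806
Correction = 20*log10(2.25806) = 7.07471 dB
SPL2 = 69.3 - 7.07471 = 62.225 dB


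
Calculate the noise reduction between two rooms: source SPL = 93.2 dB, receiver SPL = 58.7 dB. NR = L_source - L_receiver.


NR = L_source - L_receiver (difference between source and receiving room levels)
NR = 93.2 - 58.7 = 34.5 dB


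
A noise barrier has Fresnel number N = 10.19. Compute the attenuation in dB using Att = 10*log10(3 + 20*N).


3 + 20*N = 3 + 20*10.19 = 206.8
Att = 10*log10(206.8) = 23.156 dB


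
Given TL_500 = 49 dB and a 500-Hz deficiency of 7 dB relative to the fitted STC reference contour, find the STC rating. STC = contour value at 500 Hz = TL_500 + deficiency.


By ASTM E413, STC = value of the fitted reference contour at 500 Hz.
Contour value at 500 Hz = TL_500 + deficiency = 49 + 7 = 56
STC = 56


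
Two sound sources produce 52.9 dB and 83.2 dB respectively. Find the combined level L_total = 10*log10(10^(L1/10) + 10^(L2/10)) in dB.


10^(52.9/10) = 194984
10^(83.2/10) = 2.0893e+08
Sum = 194984 + 2.0893e+08 = 2.09125e+08
L_total = 10*log10(2.09125e+08) = 83.204 dB


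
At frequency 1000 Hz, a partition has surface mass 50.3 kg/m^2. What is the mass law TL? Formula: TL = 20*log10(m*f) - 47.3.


m * f = 50.3 * 1000 = 50300
20*log10(50300) = 94.0314 dB
TL = 94.0314 - 47.3 = 46.731 dB


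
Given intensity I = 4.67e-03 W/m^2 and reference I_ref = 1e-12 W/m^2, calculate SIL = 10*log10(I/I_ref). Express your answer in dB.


I / I_ref = 4.67e-03 / 1e-12 = 4.67e+09
SIL = 10 * log10(4.67e+09) = 96.693 dB


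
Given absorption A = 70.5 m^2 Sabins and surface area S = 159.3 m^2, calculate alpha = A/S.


Absorption coefficient = absorbed power / incident power
alpha = A / S = 70.5 / 159.3 = 0.44256


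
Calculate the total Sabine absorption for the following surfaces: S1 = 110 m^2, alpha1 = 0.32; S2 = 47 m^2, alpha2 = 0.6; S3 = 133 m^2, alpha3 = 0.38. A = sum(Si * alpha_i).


110 * 0.32 = 35.2
47 * 0.6 = 28.2
133 * 0.38 = 50.54
A_total = 35.2 + 28.2 + 50.54 = 113.94 m^2


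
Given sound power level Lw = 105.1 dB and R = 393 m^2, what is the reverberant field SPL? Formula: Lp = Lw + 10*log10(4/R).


4/R = 4/393 = 0.0101781
Lp = 105.1 + 10*log10(0.0101781) = 85.177 dB


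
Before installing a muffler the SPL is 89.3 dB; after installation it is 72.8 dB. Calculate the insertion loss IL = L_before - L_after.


Insertion loss = SPL without muffler - SPL with muffler
IL = 89.3 - 72.8 = 16.5 dB


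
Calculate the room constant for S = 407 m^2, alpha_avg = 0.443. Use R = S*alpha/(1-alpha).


R = 407 * 0.443 / (1 - 0.443) = 323.7 m^2


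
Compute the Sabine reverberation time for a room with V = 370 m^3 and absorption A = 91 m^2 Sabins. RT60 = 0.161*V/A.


RT60 = 0.161 * 370 / 91 = 0.65462 s


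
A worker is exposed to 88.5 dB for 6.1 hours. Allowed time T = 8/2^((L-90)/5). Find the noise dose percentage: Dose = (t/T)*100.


T_allowed = 8 / 2^((88.5 - 90)/5) = 9.84916 hr
Dose = 6.1 / 9.84916 * 100 = 61.934 %


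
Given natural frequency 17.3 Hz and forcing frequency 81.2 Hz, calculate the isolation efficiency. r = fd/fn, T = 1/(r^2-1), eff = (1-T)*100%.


r = 81.2 / 17.3 = 4.69364
r^2 - 1 = 4.69364^2 - 1 = 21.0303
T = 1/21.0303 = 0.0475504
Efficiency = (1 - 0.0475504)*100 = 95.245 %


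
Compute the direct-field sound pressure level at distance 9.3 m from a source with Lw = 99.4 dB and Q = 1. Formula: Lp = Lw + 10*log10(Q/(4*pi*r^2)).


4*pi*r^2 = 4*pi*9.3^2 = 1086.87 m^2
Q / (4*pi*r^2) = 1 / 1086.87 = 0.000920073
Lp = 99.4 + 10*log10(0.000920073) = 69.038 dB


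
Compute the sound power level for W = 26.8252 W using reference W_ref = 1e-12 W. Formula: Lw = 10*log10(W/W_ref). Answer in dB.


W / W_ref = 26.8252 / 1e-12 = 2.68252e+13
Lw = 10 * log10(2.68252e+13) = 134.29 dB


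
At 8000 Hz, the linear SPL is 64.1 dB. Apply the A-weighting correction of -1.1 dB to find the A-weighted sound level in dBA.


A-weighting table: 8000 Hz -> -1.1 dB correction
SPL_A = SPL + correction = 64.1 + (-1.1) = 63 dBA


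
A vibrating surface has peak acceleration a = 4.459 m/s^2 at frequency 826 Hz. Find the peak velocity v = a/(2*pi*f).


omega = 2*pi*f = 2*pi*826 = 5189.91 rad/s
v = a / omega = 4.459 / 5189.91 = 0.00085917 m/s


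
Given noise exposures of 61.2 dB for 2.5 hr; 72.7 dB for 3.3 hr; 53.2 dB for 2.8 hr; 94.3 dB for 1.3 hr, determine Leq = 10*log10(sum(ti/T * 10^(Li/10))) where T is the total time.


T_total = 2.5 + 3.3 + 2.8 + 1.3 = 9.9 hr
(2.5/9.9) * 10^(61.2/10) = 332893
(3.3/9.9) * 10^(72.7/10) = 6.20696e+06
(2.8/9.9) * 10^(53.2/10) = 59091.2
(1.3/9.9) * 10^(94.3/10) = 3.53434e+08
Sum = 332893 + 6.20696e+06 + 59091.2 + 3.53434e+08 = 3.60033e+08
Leq = 10*log10(3.60033e+08) = 85.563 dB


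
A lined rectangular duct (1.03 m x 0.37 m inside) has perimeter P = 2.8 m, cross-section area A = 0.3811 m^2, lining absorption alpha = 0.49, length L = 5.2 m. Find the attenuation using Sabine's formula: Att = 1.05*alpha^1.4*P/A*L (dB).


alpha^1.4 = 0.49^1.4 = 0.368362
Attenuation rate = 1.05 * alpha^1.4 * P / A
= 1.05 * 0.368362 * 2.8 / 0.3811 = 2.84173 dB/m
Total Att = 2.84173 * 5.2 = 14.777 dB


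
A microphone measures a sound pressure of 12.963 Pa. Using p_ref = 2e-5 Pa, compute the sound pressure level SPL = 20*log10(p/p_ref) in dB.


p / p_ref = 12.963 / 2e-5 = 648150
SPL = 20 * log10(648150) = 116.23 dB


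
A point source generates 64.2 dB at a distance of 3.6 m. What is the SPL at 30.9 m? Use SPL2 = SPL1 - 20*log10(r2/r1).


r2/r1 = 30.9/3.6 = 8.58333
Correction = 20*log10(8.58333) = 18.6731 dB
SPL2 = 64.2 - 18.6731 = 45.527 dB


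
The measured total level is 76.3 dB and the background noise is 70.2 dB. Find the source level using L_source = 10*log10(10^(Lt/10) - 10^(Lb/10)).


10^(76.3/10) = 4.2658e+07
10^(70.2/10) = 1.04713e+07
Difference = 4.2658e+07 - 1.04713e+07 = 3.21867e+07
L_source = 10*log10(3.21867e+07) = 75.077 dB


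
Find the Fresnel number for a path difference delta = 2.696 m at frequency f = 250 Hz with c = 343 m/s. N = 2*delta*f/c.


N = 2*delta*f/c = 2*delta/lambda, where lambda = c/f
lambda = 343 / 250 = 1.372 m
N = 2 * 2.696 / 1.372 = 3.93


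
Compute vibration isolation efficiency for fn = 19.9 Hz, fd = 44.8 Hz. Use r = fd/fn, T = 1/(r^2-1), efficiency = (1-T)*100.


r = 44.8 / 19.9 = 2.25126
r^2 - 1 = 2.25126^2 - 1 = 4.06817
T = 1/4.06817 = 0.245811
Efficiency = (1 - 0.245811)*100 = 75.419 %


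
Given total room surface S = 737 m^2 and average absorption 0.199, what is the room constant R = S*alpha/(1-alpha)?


R = 737 * 0.199 / (1 - 0.199) = 183.1 m^2


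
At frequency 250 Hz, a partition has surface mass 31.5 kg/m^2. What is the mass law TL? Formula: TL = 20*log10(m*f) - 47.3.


m * f = 31.5 * 250 = 7875
20*log10(7875) = 77.925 dB
TL = 77.925 - 47.3 = 30.625 dB


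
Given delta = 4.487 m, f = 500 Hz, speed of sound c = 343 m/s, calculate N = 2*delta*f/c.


N = 2*delta*f/c = 2*delta/lambda, where lambda = c/f
lambda = 343 / 500 = 0.686 m
N = 2 * 4.487 / 0.686 = 13.082


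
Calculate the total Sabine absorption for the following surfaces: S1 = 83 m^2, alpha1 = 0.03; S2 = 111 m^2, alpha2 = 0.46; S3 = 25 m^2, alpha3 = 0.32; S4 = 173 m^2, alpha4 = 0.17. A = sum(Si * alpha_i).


83 * 0.03 = 2.49
111 * 0.46 = 51.06
25 * 0.32 = 8
173 * 0.17 = 29.41
A_total = 2.49 + 51.06 + 8 + 29.41 = 90.96 m^2


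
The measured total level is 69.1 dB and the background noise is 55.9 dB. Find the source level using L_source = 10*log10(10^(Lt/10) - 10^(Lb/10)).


10^(69.1/10) = 8.12831e+06
10^(55.9/10) = 389045
Difference = 8.12831e+06 - 389045 = 7.73926e+06
L_source = 10*log10(7.73926e+06) = 68.887 dB


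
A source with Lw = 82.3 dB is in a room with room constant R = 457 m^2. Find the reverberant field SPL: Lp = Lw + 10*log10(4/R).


4/R = 4/457 = 0.00875274
Lp = 82.3 + 10*log10(0.00875274) = 61.721 dB


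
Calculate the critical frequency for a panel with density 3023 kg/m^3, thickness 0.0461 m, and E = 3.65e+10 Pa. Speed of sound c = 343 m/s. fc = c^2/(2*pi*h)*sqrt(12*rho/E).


12*rho/E = 12*3023/3.65e+10 = 9.93863e-07
sqrt(12*rho/E) = sqrt(9.93863e-07) = 0.000996927
c^2/(2*pi*h) = 343^2/(2*pi*0.0461) = 406170
fc = 406170 * 0.000996927 = 404.92 Hz


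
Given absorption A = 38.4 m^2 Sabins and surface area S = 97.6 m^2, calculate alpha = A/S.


Absorption coefficient = absorbed power / incident power
alpha = A / S = 38.4 / 97.6 = 0.39344


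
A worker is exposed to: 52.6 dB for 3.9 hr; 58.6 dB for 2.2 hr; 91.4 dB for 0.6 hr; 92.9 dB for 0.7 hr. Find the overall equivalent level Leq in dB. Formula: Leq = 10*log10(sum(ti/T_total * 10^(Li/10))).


T_total = 3.9 + 2.2 + 0.6 + 0.7 = 7.4 hr
(3.9/7.4) * 10^(52.6/10) = 95903.2
(2.2/7.4) * 10^(58.6/10) = 215373
(0.6/7.4) * 10^(91.4/10) = 1.11923e+08
(0.7/7.4) * 10^(92.9/10) = 1.84445e+08
Sum = 95903.2 + 215373 + 1.11923e+08 + 1.84445e+08 = 2.96679e+08
Leq = 10*log10(2.96679e+08) = 84.723 dB


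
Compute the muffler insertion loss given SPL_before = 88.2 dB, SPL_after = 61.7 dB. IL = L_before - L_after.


Insertion loss = SPL without muffler - SPL with muffler
IL = 88.2 - 61.7 = 26.5 dB


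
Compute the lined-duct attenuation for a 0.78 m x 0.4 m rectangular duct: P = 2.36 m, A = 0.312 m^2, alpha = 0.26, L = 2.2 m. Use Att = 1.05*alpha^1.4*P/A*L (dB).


alpha^1.4 = 0.26^1.4 = 0.151692
Attenuation rate = 1.05 * alpha^1.4 * P / A
= 1.05 * 0.151692 * 2.36 / 0.312 = 1.20478 dB/m
Total Att = 1.20478 * 2.2 = 2.6505 dB


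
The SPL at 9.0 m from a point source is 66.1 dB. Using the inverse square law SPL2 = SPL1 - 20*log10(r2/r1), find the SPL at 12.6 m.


r2/r1 = 12.6/9.0 = 1.4
Correction = 20*log10(1.4) = 2.92256 dB
SPL2 = 66.1 - 2.92256 = 63.177 dB


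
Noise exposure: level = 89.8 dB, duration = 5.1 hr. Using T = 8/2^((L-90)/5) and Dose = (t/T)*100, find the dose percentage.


T_allowed = 8 / 2^((89.8 - 90)/5) = 8.22491 hr
Dose = 5.1 / 8.22491 * 100 = 62.007 %


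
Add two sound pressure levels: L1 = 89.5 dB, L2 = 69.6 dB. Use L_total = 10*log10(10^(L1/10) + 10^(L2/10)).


10^(89.5/10) = 8.91251e+08
10^(69.6/10) = 9.12011e+06
Sum = 8.91251e+08 + 9.12011e+06 = 9.00371e+08
L_total = 10*log10(9.00371e+08) = 89.544 dB


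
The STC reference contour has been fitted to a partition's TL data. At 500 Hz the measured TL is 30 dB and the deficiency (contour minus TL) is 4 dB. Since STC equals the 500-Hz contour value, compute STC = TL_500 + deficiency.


By ASTM E413, STC = value of the fitted reference contour at 500 Hz.
Contour value at 500 Hz = TL_500 + deficiency = 30 + 4 = 34
STC = 34


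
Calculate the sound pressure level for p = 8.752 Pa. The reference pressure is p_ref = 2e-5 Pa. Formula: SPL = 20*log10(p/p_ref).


p / p_ref = 8.752 / 2e-5 = 437600
SPL = 20 * log10(437600) = 112.82 dB


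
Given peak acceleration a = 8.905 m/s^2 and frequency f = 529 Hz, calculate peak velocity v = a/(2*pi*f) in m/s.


omega = 2*pi*f = 2*pi*529 = 3323.81 rad/s
v = a / omega = 8.905 / 3323.81 = 0.0026792 m/s


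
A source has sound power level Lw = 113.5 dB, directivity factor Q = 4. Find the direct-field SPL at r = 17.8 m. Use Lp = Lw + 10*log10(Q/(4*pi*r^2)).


4*pi*r^2 = 4*pi*17.8^2 = 3981.53 m^2
Q / (4*pi*r^2) = 4 / 3981.53 = 0.00100464
Lp = 113.5 + 10*log10(0.00100464) = 83.52 dB


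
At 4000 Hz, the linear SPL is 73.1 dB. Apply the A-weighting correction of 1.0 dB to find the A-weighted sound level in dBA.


A-weighting table: 4000 Hz -> 1.0 dB correction
SPL_A = SPL + correction = 73.1 + (1.0) = 74.1 dBA


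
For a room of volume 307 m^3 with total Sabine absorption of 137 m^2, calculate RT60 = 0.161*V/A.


RT60 = 0.161 * 307 / 137 = 0.36078 s


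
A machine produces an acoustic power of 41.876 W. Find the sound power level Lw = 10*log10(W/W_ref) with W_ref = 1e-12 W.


W / W_ref = 41.876 / 1e-12 = 4.1876e+13
Lw = 10 * log10(4.1876e+13) = 136.22 dB


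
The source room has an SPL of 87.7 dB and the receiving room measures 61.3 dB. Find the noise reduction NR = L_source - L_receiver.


NR = L_source - L_receiver (difference between source and receiving room levels)
NR = 87.7 - 61.3 = 26.4 dB


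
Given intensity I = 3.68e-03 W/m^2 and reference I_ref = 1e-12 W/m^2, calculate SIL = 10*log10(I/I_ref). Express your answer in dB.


I / I_ref = 3.68e-03 / 1e-12 = 3.68e+09
SIL = 10 * log10(3.68e+09) = 95.658 dB


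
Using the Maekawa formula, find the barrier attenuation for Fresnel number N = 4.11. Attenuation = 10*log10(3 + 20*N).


3 + 20*N = 3 + 20*4.11 = 85.2
Att = 10*log10(85.2) = 19.304 dB


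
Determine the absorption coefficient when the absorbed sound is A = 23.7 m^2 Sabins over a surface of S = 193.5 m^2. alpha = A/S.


Absorption coefficient = absorbed power / incident power
alpha = A / S = 23.7 / 193.5 = 0.12248


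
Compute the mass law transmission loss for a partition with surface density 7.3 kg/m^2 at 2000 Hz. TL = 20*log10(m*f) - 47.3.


m * f = 7.3 * 2000 = 14600
20*log10(14600) = 83.2871 dB
TL = 83.2871 - 47.3 = 35.987 dB


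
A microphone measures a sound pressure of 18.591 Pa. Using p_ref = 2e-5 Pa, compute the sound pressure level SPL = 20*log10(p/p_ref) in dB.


p / p_ref = 18.591 / 2e-5 = 929550
SPL = 20 * log10(929550) = 119.37 dB


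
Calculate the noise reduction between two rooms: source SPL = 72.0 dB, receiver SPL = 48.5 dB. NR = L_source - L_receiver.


NR = L_source - L_receiver (difference between source and receiving room levels)
NR = 72.0 - 48.5 = 23.5 dB


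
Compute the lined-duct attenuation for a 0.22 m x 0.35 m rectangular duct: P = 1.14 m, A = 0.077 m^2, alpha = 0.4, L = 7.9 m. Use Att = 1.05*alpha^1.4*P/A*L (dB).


alpha^1.4 = 0.4^1.4 = 0.277258
Attenuation rate = 1.05 * alpha^1.4 * P / A
= 1.05 * 0.277258 * 1.14 / 0.077 = 4.3101 dB/m
Total Att = 4.3101 * 7.9 = 34.05 dB


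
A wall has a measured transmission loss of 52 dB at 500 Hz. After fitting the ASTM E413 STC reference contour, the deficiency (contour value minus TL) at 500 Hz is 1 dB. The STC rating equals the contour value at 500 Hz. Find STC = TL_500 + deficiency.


By ASTM E413, STC = value of the fitted reference contour at 500 Hz.
Contour value at 500 Hz = TL_500 + deficiency = 52 + 1 = 53
STC = 53


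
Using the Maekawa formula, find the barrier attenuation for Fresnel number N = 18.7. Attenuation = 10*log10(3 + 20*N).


3 + 20*N = 3 + 20*18.7 = 377
Att = 10*log10(377) = 25.763 dB


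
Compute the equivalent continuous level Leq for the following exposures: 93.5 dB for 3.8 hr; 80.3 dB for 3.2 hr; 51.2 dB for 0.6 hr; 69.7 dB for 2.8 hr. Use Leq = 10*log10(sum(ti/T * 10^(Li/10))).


T_total = 3.8 + 3.2 + 0.6 + 2.8 = 10.4 hr
(3.8/10.4) * 10^(93.5/10) = 8.17994e+08
(3.2/10.4) * 10^(80.3/10) = 3.29698e+07
(0.6/10.4) * 10^(51.2/10) = 7605.33
(2.8/10.4) * 10^(69.7/10) = 2.51261e+06
Sum = 8.17994e+08 + 3.29698e+07 + 7605.33 + 2.51261e+06 = 8.53484e+08
Leq = 10*log10(8.53484e+08) = 89.312 dB


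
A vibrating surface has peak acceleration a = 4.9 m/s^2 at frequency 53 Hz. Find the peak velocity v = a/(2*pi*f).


omega = 2*pi*f = 2*pi*53 = 333.009 rad/s
v = a / omega = 4.9 / 333.009 = 0.014714 m/s


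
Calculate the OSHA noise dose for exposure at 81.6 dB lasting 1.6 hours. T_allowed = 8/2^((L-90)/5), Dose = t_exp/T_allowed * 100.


T_allowed = 8 / 2^((81.6 - 90)/5) = 25.6342 hr
Dose = 1.6 / 25.6342 * 100 = 6.2417 %


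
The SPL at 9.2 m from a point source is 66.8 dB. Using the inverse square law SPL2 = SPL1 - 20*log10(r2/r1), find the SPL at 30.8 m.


r2/r1 = 30.8/9.2 = 3.34783
Correction = 20*log10(3.34783) = 10.4953 dB
SPL2 = 66.8 - 10.4953 = 56.305 dB


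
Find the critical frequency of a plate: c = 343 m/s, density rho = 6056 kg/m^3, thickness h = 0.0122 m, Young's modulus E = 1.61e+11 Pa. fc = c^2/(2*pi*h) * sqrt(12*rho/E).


12*rho/E = 12*6056/1.61e+11 = 4.51379e-07
sqrt(12*rho/E) = sqrt(4.51379e-07) = 0.000671847
c^2/(2*pi*h) = 343^2/(2*pi*0.0122) = 1.53479e+06
fc = 1.53479e+06 * 0.000671847 = 1031.1 Hz


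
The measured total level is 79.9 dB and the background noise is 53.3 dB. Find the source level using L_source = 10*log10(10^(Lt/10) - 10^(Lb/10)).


10^(79.9/10) = 9.77237e+07
10^(53.3/10) = 213796
Difference = 9.77237e+07 - 213796 = 9.75099e+07
L_source = 10*log10(9.75099e+07) = 79.89 dB


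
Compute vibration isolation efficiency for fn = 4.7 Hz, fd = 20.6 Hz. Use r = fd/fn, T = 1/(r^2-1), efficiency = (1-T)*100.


r = 20.6 / 4.7 = 4.38298
r^2 - 1 = 4.38298^2 - 1 = 18.2105
T = 1/18.2105 = 0.0549134
Efficiency = (1 - 0.0549134)*100 = 94.509 %


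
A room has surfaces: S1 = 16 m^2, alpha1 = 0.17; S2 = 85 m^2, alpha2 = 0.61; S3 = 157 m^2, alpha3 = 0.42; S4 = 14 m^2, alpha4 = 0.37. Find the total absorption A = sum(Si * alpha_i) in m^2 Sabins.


16 * 0.17 = 2.72
85 * 0.61 = 51.85
157 * 0.42 = 65.94
14 * 0.37 = 5.18
A_total = 2.72 + 51.85 + 65.94 + 5.18 = 125.69 m^2


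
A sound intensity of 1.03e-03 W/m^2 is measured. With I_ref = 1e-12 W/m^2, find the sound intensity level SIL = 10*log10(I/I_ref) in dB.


I / I_ref = 1.03e-03 / 1e-12 = 1.03e+09
SIL = 10 * log10(1.03e+09) = 90.128 dB


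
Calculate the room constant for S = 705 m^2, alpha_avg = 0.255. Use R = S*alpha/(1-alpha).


R = 705 * 0.255 / (1 - 0.255) = 241.31 m^2


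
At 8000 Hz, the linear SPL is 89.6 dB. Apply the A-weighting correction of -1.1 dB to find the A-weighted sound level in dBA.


A-weighting table: 8000 Hz -> -1.1 dB correction
SPL_A = SPL + correction = 89.6 + (-1.1) = 88.5 dBA


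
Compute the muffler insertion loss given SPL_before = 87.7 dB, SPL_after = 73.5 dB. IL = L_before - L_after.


Insertion loss = SPL without muffler - SPL with muffler
IL = 87.7 - 73.5 = 14.2 dB


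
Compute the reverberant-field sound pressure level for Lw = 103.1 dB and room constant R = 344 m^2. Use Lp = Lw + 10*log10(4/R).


4/R = 4/344 = 0.0116279
Lp = 103.1 + 10*log10(0.0116279) = 83.755 dB


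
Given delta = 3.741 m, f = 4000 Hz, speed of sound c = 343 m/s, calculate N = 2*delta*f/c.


N = 2*delta*f/c = 2*delta/lambda, where lambda = c/f
lambda = 343 / 4000 = 0.08575 m
N = 2 * 3.741 / 0.08575 = 87.254


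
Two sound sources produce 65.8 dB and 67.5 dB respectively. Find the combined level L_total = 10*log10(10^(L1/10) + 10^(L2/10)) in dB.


10^(65.8/10) = 3.80189e+06
10^(67.5/10) = 5.62341e+06
Sum = 3.80189e+06 + 5.62341e+06 = 9.4253e+06
L_total = 10*log10(9.4253e+06) = 69.743 dB


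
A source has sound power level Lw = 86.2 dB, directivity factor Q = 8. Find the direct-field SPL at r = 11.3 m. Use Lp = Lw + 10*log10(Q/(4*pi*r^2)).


4*pi*r^2 = 4*pi*11.3^2 = 1604.6 m^2
Q / (4*pi*r^2) = 8 / 1604.6 = 0.00498567
Lp = 86.2 + 10*log10(0.00498567) = 63.177 dB


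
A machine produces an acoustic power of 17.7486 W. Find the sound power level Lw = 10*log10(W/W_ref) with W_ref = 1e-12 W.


W / W_ref = 17.7486 / 1e-12 = 1.77486e+13
Lw = 10 * log10(1.77486e+13) = 132.49 dB


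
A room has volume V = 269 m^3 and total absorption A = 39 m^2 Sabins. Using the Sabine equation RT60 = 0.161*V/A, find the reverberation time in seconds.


RT60 = 0.161 * 269 / 39 = 1.1105 s


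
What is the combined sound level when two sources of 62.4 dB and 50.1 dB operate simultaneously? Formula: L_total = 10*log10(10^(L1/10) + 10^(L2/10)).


10^(62.4/10) = 1.7378e+06
10^(50.1/10) = 102329
Sum = 1.7378e+06 + 102329 = 1.84013e+06
L_total = 10*log10(1.84013e+06) = 62.648 dB


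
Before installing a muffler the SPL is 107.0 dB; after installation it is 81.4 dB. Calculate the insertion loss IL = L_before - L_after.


Insertion loss = SPL without muffler - SPL with muffler
IL = 107.0 - 81.4 = 25.6 dB


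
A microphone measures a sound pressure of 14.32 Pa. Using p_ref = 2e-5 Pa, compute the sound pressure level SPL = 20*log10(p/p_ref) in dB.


p / p_ref = 14.32 / 2e-5 = 716000
SPL = 20 * log10(716000) = 117.1 dB


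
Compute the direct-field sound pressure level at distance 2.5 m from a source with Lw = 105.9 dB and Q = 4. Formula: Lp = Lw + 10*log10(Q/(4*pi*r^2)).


4*pi*r^2 = 4*pi*2.5^2 = 78.5398 m^2
Q / (4*pi*r^2) = 4 / 78.5398 = 0.0509296
Lp = 105.9 + 10*log10(0.0509296) = 92.97 dB


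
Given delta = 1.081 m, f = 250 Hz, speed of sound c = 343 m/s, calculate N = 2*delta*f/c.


N = 2*delta*f/c = 2*delta/lambda, where lambda = c/f
lambda = 343 / 250 = 1.372 m
N = 2 * 1.081 / 1.372 = 1.5758


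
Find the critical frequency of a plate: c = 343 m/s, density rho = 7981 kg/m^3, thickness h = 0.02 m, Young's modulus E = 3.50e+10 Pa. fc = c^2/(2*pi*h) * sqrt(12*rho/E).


12*rho/E = 12*7981/3.50e+10 = 2.73634e-06
sqrt(12*rho/E) = sqrt(2.73634e-06) = 0.00165419
c^2/(2*pi*h) = 343^2/(2*pi*0.02) = 936221
fc = 936221 * 0.00165419 = 1548.7 Hz


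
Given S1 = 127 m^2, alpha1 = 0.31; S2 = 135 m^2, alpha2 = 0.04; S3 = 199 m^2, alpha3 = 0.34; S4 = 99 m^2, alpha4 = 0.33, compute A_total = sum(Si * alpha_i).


127 * 0.31 = 39.37
135 * 0.04 = 5.4
199 * 0.34 = 67.66
99 * 0.33 = 32.67
A_total = 39.37 + 5.4 + 67.66 + 32.67 = 145.1 m^2


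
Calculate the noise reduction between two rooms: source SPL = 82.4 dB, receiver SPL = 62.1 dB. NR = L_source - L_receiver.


NR = L_source - L_receiver (difference between source and receiving room levels)
NR = 82.4 - 62.1 = 20.3 dB


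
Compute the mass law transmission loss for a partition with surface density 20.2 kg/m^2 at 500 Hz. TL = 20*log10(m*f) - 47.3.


m * f = 20.2 * 500 = 10100
20*log10(10100) = 80.0864 dB
TL = 80.0864 - 47.3 = 32.786 dB


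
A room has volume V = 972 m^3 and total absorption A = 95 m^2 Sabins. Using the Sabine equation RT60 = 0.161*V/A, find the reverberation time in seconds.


RT60 = 0.161 * 972 / 95 = 1.6473 s


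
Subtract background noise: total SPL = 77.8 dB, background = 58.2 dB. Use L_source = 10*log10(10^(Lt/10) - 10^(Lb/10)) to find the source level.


10^(77.8/10) = 6.0256e+07
10^(58.2/10) = 660693
Difference = 6.0256e+07 - 660693 = 5.95953e+07
L_source = 10*log10(5.95953e+07) = 77.752 dB


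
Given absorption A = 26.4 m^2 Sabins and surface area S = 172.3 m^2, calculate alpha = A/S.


Absorption coefficient = absorbed power / incident power
alpha = A / S = 26.4 / 172.3 = 0.15322


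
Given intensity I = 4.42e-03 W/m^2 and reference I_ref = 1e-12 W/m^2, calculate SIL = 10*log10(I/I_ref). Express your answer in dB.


I / I_ref = 4.42e-03 / 1e-12 = 4.42e+09
SIL = 10 * log10(4.42e+09) = 96.454 dB


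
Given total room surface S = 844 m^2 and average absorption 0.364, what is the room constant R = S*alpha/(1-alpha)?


R = 844 * 0.364 / (1 - 0.364) = 483.04 m^2


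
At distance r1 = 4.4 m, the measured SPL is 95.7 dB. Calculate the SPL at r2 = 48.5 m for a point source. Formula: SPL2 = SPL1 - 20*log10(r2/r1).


r2/r1 = 48.5/4.4 = 11.0227
Correction = 20*log10(11.0227) = 20.8458 dB
SPL2 = 95.7 - 20.8458 = 74.854 dB


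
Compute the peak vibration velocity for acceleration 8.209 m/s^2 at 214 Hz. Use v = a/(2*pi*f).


omega = 2*pi*f = 2*pi*214 = 1344.6 rad/s
v = a / omega = 8.209 / 1344.6 = 0.0061052 m/s


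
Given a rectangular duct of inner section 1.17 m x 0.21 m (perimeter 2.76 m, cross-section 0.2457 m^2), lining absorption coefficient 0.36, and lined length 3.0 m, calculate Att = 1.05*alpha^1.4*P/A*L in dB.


alpha^1.4 = 0.36^1.4 = 0.239234
Attenuation rate = 1.05 * alpha^1.4 * P / A
= 1.05 * 0.239234 * 2.76 / 0.2457 = 2.82173 dB/m
Total Att = 2.82173 * 3.0 = 8.4652 dB


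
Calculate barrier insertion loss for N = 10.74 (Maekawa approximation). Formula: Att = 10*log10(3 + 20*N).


3 + 20*N = 3 + 20*10.74 = 217.8
Att = 10*log10(217.8) = 23.381 dB


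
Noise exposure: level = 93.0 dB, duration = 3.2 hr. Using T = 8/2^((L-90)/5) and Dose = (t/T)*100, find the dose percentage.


T_allowed = 8 / 2^((93.0 - 90)/5) = 5.27803 hr
Dose = 3.2 / 5.27803 * 100 = 60.629 %


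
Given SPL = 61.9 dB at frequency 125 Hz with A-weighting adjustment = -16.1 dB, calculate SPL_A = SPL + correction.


A-weighting table: 125 Hz -> -16.1 dB correction
SPL_A = SPL + correction = 61.9 + (-16.1) = 45.8 dBA


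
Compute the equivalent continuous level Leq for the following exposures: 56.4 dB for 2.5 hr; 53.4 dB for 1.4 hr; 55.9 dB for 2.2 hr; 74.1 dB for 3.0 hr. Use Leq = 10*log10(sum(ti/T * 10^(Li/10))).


T_total = 2.5 + 1.4 + 2.2 + 3.0 = 9.1 hr
(2.5/9.1) * 10^(56.4/10) = 119922
(1.4/9.1) * 10^(53.4/10) = 33657.9
(2.2/9.1) * 10^(55.9/10) = 94054.9
(3.0/9.1) * 10^(74.1/10) = 8.47383e+06
Sum = 119922 + 33657.9 + 94054.9 + 8.47383e+06 = 8.72146e+06
Leq = 10*log10(8.72146e+06) = 69.406 dB


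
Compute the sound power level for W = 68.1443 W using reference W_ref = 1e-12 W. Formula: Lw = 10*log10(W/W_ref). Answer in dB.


W / W_ref = 68.1443 / 1e-12 = 6.81443e+13
Lw = 10 * log10(6.81443e+13) = 138.33 dB


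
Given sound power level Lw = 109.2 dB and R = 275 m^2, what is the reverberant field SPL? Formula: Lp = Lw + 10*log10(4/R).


4/R = 4/275 = 0.0145455
Lp = 109.2 + 10*log10(0.0145455) = 90.827 dB


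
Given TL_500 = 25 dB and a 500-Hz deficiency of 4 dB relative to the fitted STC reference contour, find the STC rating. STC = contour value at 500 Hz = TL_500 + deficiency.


By ASTM E413, STC = value of the fitted reference contour at 500 Hz.
Contour value at 500 Hz = TL_500 + deficiency = 25 + 4 = 29
STC = 29


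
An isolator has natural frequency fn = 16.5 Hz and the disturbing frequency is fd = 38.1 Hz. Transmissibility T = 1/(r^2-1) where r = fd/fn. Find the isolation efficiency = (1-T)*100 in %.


r = 38.1 / 16.5 = 2.30909
r^2 - 1 = 2.30909^2 - 1 = 4.3319
T = 1/4.3319 = 0.230846
Efficiency = (1 - 0.230846)*100 = 76.915 %


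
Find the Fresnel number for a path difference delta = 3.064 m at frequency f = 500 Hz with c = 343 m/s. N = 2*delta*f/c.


N = 2*delta*f/c = 2*delta/lambda, where lambda = c/f
lambda = 343 / 500 = 0.686 m
N = 2 * 3.064 / 0.686 = 8.9329
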